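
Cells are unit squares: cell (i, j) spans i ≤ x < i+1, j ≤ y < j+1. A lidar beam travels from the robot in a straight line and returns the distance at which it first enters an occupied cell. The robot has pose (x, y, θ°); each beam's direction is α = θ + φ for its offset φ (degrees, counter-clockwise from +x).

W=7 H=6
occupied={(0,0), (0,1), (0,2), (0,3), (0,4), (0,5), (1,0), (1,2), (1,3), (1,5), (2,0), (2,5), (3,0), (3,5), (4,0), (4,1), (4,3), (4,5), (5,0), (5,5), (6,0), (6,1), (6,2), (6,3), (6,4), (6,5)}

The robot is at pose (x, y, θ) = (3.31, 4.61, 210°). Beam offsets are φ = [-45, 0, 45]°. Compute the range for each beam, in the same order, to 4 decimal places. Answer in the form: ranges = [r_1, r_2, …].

beam 1: φ=-45°, α=165°
  dir = (cos 165°, sin 165°) = (-0.9659, 0.2588); from cell (3,4)
  next x-line at t=0.3209, next y-line at t=1.5068; Δt_x=1.0353, Δt_y=3.8637
    x: enter (2,4) at t=0.3209
    x: enter (1,4) at t=1.3562
    y: enter (1,5) at t=1.5068 ← occupied
  → r_1 = 1.5068
beam 2: φ=0°, α=210°
  dir = (cos 210°, sin 210°) = (-0.8660, -0.5000); from cell (3,4)
  next x-line at t=0.3580, next y-line at t=1.2200; Δt_x=1.1547, Δt_y=2.0000
    x: enter (2,4) at t=0.3580
    y: enter (2,3) at t=1.2200
    x: enter (1,3) at t=1.5127 ← occupied
  → r_2 = 1.5127
beam 3: φ=45°, α=255°
  dir = (cos 255°, sin 255°) = (-0.2588, -0.9659); from cell (3,4)
  next x-line at t=1.1977, next y-line at t=0.6315; Δt_x=3.8637, Δt_y=1.0353
    y: enter (3,3) at t=0.6315
    x: enter (2,3) at t=1.1977
    y: enter (2,2) at t=1.6668
    y: enter (2,1) at t=2.7021
    y: enter (2,0) at t=3.7373 ← occupied
  → r_3 = 3.7373

ranges = [1.5068, 1.5127, 3.7373]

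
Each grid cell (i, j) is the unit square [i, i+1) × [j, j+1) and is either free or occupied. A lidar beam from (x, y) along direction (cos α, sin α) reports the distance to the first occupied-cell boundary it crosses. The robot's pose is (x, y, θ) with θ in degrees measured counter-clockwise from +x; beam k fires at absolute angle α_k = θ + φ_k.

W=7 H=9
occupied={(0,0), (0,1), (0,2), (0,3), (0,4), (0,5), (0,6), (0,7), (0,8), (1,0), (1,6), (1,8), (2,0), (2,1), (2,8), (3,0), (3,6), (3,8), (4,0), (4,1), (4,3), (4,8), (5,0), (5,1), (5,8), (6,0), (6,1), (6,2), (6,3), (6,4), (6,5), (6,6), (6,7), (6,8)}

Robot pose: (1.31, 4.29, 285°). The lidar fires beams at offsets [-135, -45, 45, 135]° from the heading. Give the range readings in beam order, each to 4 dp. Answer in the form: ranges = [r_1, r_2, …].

ranges = [0.3580, 0.6200, 4.5800, 4.2839]

beam 1: φ=-135°, α=150°
  direction (-0.8660, 0.5000); cell (1,4); t to first gridline: x 0.3580, y 1.4200 (then +1.1547 / +2.0000)
    (0,4) via x @ 0.3580  # hit
  → r_1 = 0.3580
beam 2: φ=-45°, α=240°
  direction (-0.5000, -0.8660); cell (1,4); t to first gridline: x 0.6200, y 0.3349 (then +2.0000 / +1.1547)
    (1,3) via y @ 0.3349
    (0,3) via x @ 0.6200  # hit
  → r_2 = 0.6200
beam 3: φ=45°, α=330°
  direction (0.8660, -0.5000); cell (1,4); t to first gridline: x 0.7967, y 0.5800 (then +1.1547 / +2.0000)
    (1,3) via y @ 0.5800
    (2,3) via x @ 0.7967
    (3,3) via x @ 1.9514
    (3,2) via y @ 2.5800
    (4,2) via x @ 3.1061
    (5,2) via x @ 4.2608
    (5,1) via y @ 4.5800  # hit
  → r_3 = 4.5800
beam 4: φ=135°, α=60°
  direction (0.5000, 0.8660); cell (1,4); t to first gridline: x 1.3800, y 0.8198 (then +2.0000 / +1.1547)
    (1,5) via y @ 0.8198
    (2,5) via x @ 1.3800
    (2,6) via y @ 1.9745
    (2,7) via y @ 3.1292
    (3,7) via x @ 3.3800
    (3,8) via y @ 4.2839  # hit
  → r_4 = 4.2839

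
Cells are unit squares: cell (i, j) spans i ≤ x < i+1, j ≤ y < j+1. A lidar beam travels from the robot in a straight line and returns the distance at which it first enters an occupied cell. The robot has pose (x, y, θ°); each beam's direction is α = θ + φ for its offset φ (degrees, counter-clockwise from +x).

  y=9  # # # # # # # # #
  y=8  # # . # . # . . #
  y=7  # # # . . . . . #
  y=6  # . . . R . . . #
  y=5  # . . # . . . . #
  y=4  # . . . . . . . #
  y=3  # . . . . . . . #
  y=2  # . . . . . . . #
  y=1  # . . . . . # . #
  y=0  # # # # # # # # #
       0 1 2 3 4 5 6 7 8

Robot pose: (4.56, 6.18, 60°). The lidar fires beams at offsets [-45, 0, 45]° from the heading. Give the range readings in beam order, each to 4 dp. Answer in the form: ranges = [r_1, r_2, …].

beam 1: φ=-45°, α=15°
  direction (0.9659, 0.2588); cell (4,6); t to first gridline: x 0.4555, y 3.1682 (then +1.0353 / +3.8637)
    (5,6) via x @ 0.4555
    (6,6) via x @ 1.4908
    (7,6) via x @ 2.5261
    (7,7) via y @ 3.1682
    (8,7) via x @ 3.5614  # hit
  → r_1 = 3.5614
beam 2: φ=0°, α=60°
  direction (0.5000, 0.8660); cell (4,6); t to first gridline: x 0.8800, y 0.9469 (then +2.0000 / +1.1547)
    (5,6) via x @ 0.8800
    (5,7) via y @ 0.9469
    (5,8) via y @ 2.1016  # hit
  → r_2 = 2.1016
beam 3: φ=45°, α=105°
  direction (-0.2588, 0.9659); cell (4,6); t to first gridline: x 2.1637, y 0.8489 (then +3.8637 / +1.0353)
    (4,7) via y @ 0.8489
    (4,8) via y @ 1.8842
    (3,8) via x @ 2.1637  # hit
  → r_3 = 2.1637

ranges = [3.5614, 2.1016, 2.1637]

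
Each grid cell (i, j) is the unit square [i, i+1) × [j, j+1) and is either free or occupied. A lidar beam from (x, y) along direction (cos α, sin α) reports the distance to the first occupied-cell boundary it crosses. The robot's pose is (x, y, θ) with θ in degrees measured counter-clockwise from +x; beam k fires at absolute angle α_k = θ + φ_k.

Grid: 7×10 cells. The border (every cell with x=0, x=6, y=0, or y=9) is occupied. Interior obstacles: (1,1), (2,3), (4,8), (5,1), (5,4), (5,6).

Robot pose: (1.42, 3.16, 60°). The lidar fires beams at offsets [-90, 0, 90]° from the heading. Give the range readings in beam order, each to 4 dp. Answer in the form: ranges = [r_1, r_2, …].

ranges = [4.1338, 5.5888, 0.4850]

beam 1: φ=-90°, α=330°
  direction (0.8660, -0.5000); cell (1,3); t to first gridline: x 0.6697, y 0.3200 (then +1.1547 / +2.0000)
    (1,2) via y @ 0.3200
    (2,2) via x @ 0.6697
    (3,2) via x @ 1.8244
    (3,1) via y @ 2.3200
    (4,1) via x @ 2.9791
    (5,1) via x @ 4.1338  # hit
  → r_1 = 4.1338
beam 2: φ=0°, α=60°
  direction (0.5000, 0.8660); cell (1,3); t to first gridline: x 1.1600, y 0.9699 (then +2.0000 / +1.1547)
    (1,4) via y @ 0.9699
    (2,4) via x @ 1.1600
    (2,5) via y @ 2.1246
    (3,5) via x @ 3.1600
    (3,6) via y @ 3.2793
    (3,7) via y @ 4.4341
    (4,7) via x @ 5.1600
    (4,8) via y @ 5.5888  # hit
  → r_2 = 5.5888
beam 3: φ=90°, α=150°
  direction (-0.8660, 0.5000); cell (1,3); t to first gridline: x 0.4850, y 1.6800 (then +1.1547 / +2.0000)
    (0,3) via x @ 0.4850  # hit
  → r_3 = 0.4850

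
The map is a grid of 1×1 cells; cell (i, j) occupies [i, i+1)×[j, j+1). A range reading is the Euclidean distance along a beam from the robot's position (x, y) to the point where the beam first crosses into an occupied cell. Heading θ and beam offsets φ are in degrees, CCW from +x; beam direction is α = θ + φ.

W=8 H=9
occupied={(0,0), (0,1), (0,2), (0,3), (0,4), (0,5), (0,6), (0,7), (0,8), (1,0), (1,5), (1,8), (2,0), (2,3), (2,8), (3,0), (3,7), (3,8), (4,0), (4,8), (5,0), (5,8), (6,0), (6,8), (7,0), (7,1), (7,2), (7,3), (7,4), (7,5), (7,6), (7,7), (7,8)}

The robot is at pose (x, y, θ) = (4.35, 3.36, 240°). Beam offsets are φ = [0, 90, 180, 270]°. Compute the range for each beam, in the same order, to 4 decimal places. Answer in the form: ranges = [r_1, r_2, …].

ranges = [2.7251, 3.0600, 5.3000, 3.2800]

beam 1: φ=0°, α=240°
  d=(-0.5000,-0.8660)  start (4,3)  tX=0.7000 tY=0.4157  stride 1/|dx|=2.0000 1/|dy|=1.1547
    cross y-line → (4,2), t=0.4157
    cross x-line → (3,2), t=0.7000
    cross y-line → (3,1), t=1.5704
    cross x-line → (2,1), t=2.7000
    cross y-line → (2,0), t=2.7251 (wall)
  → r_1 = 2.7251
beam 2: φ=90°, α=330°
  d=(0.8660,-0.5000)  start (4,3)  tX=0.7506 tY=0.7200  stride 1/|dx|=1.1547 1/|dy|=2.0000
    cross y-line → (4,2), t=0.7200
    cross x-line → (5,2), t=0.7506
    cross x-line → (6,2), t=1.9053
    cross y-line → (6,1), t=2.7200
    cross x-line → (7,1), t=3.0600 (wall)
  → r_2 = 3.0600
beam 3: φ=180°, α=60°
  d=(0.5000,0.8660)  start (4,3)  tX=1.3000 tY=0.7390  stride 1/|dx|=2.0000 1/|dy|=1.1547
    cross y-line → (4,4), t=0.7390
    cross x-line → (5,4), t=1.3000
    cross y-line → (5,5), t=1.8937
    cross y-line → (5,6), t=3.0484
    cross x-line → (6,6), t=3.3000
    cross y-line → (6,7), t=4.2031
    cross x-line → (7,7), t=5.3000 (wall)
  → r_3 = 5.3000
beam 4: φ=270°, α=150°
  d=(-0.8660,0.5000)  start (4,3)  tX=0.4041 tY=1.2800  stride 1/|dx|=1.1547 1/|dy|=2.0000
    cross x-line → (3,3), t=0.4041
    cross y-line → (3,4), t=1.2800
    cross x-line → (2,4), t=1.5588
    cross x-line → (1,4), t=2.7135
    cross y-line → (1,5), t=3.2800 (wall)
  → r_4 = 3.2800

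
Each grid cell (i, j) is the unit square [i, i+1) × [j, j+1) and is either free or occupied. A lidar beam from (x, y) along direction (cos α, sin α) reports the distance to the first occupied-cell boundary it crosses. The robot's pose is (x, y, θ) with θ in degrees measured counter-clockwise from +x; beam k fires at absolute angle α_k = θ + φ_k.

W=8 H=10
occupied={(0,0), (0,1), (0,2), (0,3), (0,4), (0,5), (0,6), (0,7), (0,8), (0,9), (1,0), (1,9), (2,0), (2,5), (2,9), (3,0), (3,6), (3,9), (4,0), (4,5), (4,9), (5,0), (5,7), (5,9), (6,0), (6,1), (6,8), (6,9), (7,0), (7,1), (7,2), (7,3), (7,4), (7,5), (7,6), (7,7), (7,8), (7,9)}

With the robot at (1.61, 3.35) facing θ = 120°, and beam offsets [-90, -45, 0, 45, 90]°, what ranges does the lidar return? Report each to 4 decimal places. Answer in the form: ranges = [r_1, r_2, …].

ranges = [3.3000, 1.7082, 1.2200, 0.6315, 0.7044]

beam 1: φ=-90°, α=30°
  direction (0.8660, 0.5000); cell (1,3); t to first gridline: x 0.4503, y 1.3000 (then +1.1547 / +2.0000)
    (2,3) via x @ 0.4503
    (2,4) via y @ 1.3000
    (3,4) via x @ 1.6050
    (4,4) via x @ 2.7597
    (4,5) via y @ 3.3000  # hit
  → r_1 = 3.3000
beam 2: φ=-45°, α=75°
  direction (0.2588, 0.9659); cell (1,3); t to first gridline: x 1.5068, y 0.6729 (then +3.8637 / +1.0353)
    (1,4) via y @ 0.6729
    (2,4) via x @ 1.5068
    (2,5) via y @ 1.7082  # hit
  → r_2 = 1.7082
beam 3: φ=0°, α=120°
  direction (-0.5000, 0.8660); cell (1,3); t to first gridline: x 1.2200, y 0.7506 (then +2.0000 / +1.1547)
    (1,4) via y @ 0.7506
    (0,4) via x @ 1.2200  # hit
  → r_3 = 1.2200
beam 4: φ=45°, α=165°
  direction (-0.9659, 0.2588); cell (1,3); t to first gridline: x 0.6315, y 2.5114 (then +1.0353 / +3.8637)
    (0,3) via x @ 0.6315  # hit
  → r_4 = 0.6315
beam 5: φ=90°, α=210°
  direction (-0.8660, -0.5000); cell (1,3); t to first gridline: x 0.7044, y 0.7000 (then +1.1547 / +2.0000)
    (1,2) via y @ 0.7000
    (0,2) via x @ 0.7044  # hit
  → r_5 = 0.7044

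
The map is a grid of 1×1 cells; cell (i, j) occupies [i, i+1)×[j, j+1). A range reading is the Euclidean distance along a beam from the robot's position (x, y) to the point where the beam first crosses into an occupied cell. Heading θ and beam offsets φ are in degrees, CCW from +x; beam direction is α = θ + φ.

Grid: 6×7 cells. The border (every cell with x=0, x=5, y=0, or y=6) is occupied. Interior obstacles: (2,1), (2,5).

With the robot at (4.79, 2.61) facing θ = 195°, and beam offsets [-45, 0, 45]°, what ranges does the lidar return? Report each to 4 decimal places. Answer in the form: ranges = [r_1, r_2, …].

beam 1: φ=-45°, α=150°
  d=(-0.8660,0.5000)  start (4,2)  tX=0.9122 tY=0.7800  stride 1/|dx|=1.1547 1/|dy|=2.0000
    cross y-line → (4,3), t=0.7800
    cross x-line → (3,3), t=0.9122
    cross x-line → (2,3), t=2.0669
    cross y-line → (2,4), t=2.7800
    cross x-line → (1,4), t=3.2216
    cross x-line → (0,4), t=4.3763 (wall)
  → r_1 = 4.3763
beam 2: φ=0°, α=195°
  d=(-0.9659,-0.2588)  start (4,2)  tX=0.8179 tY=2.3569  stride 1/|dx|=1.0353 1/|dy|=3.8637
    cross x-line → (3,2), t=0.8179
    cross x-line → (2,2), t=1.8531
    cross y-line → (2,1), t=2.3569 (wall)
  → r_2 = 2.3569
beam 3: φ=45°, α=240°
  d=(-0.5000,-0.8660)  start (4,2)  tX=1.5800 tY=0.7044  stride 1/|dx|=2.0000 1/|dy|=1.1547
    cross y-line → (4,1), t=0.7044
    cross x-line → (3,1), t=1.5800
    cross y-line → (3,0), t=1.8591 (wall)
  → r_3 = 1.8591

ranges = [4.3763, 2.3569, 1.8591]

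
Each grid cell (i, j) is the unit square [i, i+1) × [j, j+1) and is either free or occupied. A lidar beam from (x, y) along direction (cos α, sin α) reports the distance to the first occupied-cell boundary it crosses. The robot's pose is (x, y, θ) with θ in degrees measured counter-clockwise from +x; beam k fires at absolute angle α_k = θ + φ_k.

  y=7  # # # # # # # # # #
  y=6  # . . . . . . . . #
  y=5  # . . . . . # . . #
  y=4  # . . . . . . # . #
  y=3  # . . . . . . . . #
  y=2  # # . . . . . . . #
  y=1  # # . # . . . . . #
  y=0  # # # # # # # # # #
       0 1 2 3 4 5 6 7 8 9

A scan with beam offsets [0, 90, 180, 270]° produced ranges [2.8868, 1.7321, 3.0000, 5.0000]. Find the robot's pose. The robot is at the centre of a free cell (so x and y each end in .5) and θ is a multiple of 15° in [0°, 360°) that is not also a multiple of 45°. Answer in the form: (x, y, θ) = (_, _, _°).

(x, y, θ) = (4.5, 5.5, 330°)

Enumerate (i+0.5, j+0.5, θ) over the 43 free cells and 16 admissible headings. For each, cast all 4 beams and compare to the given ranges.
  (8.5, 1.5, 30°): beam 1 = 0.5774 ≠ 2.8868 ✗
  (4.5, 2.5, 300°): beam 1 = 1.7321 ≠ 2.8868 ✗
  (4.5, 1.5, 300°): beam 1 = 0.5774 ≠ 2.8868 ✗
  (5.5, 3.5, 30°): beam 1 = 1.7321 ≠ 2.8868 ✗
  (2.5, 4.5, 150°): beam 1 = 1.7321 ≠ 2.8868 ✗
  …
  (4.5, 5.5, 330°): r_1=2.8868, r_2=1.7321, r_3=3.0000, r_4=5.0000 — all match ✓
Unique over the lattice → pose = (4.5, 5.5, 330°).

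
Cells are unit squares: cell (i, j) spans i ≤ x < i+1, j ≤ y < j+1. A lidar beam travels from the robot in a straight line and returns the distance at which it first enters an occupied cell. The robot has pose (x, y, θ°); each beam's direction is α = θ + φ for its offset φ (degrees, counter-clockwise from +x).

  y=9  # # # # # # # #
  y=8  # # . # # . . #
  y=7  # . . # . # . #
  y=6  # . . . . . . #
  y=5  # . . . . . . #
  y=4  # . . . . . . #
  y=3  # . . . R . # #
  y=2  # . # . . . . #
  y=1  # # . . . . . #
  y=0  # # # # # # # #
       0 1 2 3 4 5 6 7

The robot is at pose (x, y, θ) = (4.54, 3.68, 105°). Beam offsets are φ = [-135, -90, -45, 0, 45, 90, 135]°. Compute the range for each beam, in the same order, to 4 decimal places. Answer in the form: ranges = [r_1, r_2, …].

ranges = [2.8406, 2.5468, 4.9200, 3.4371, 4.0876, 2.6273, 3.0946]

beam 1: φ=-135°, α=330°
  d=(0.8660,-0.5000)  start (4,3)  tX=0.5312 tY=1.3600  stride 1/|dx|=1.1547 1/|dy|=2.0000
    cross x-line → (5,3), t=0.5312
    cross y-line → (5,2), t=1.3600
    cross x-line → (6,2), t=1.6859
    cross x-line → (7,2), t=2.8406 (wall)
  → r_1 = 2.8406
beam 2: φ=-90°, α=15°
  d=(0.9659,0.2588)  start (4,3)  tX=0.4762 tY=1.2364  stride 1/|dx|=1.0353 1/|dy|=3.8637
    cross x-line → (5,3), t=0.4762
    cross y-line → (5,4), t=1.2364
    cross x-line → (6,4), t=1.5115
    cross x-line → (7,4), t=2.5468 (wall)
  → r_2 = 2.5468
beam 3: φ=-45°, α=60°
  d=(0.5000,0.8660)  start (4,3)  tX=0.9200 tY=0.3695  stride 1/|dx|=2.0000 1/|dy|=1.1547
    cross y-line → (4,4), t=0.3695
    cross x-line → (5,4), t=0.9200
    cross y-line → (5,5), t=1.5242
    cross y-line → (5,6), t=2.6789
    cross x-line → (6,6), t=2.9200
    cross y-line → (6,7), t=3.8336
    cross x-line → (7,7), t=4.9200 (wall)
  → r_3 = 4.9200
beam 4: φ=0°, α=105°
  d=(-0.2588,0.9659)  start (4,3)  tX=2.0864 tY=0.3313  stride 1/|dx|=3.8637 1/|dy|=1.0353
    cross y-line → (4,4), t=0.3313
    cross y-line → (4,5), t=1.3666
    cross x-line → (3,5), t=2.0864
    cross y-line → (3,6), t=2.4018
    cross y-line → (3,7), t=3.4371 (wall)
  → r_4 = 3.4371
beam 5: φ=45°, α=150°
  d=(-0.8660,0.5000)  start (4,3)  tX=0.6235 tY=0.6400  stride 1/|dx|=1.1547 1/|dy|=2.0000
    cross x-line → (3,3), t=0.6235
    cross y-line → (3,4), t=0.6400
    cross x-line → (2,4), t=1.7782
    cross y-line → (2,5), t=2.6400
    cross x-line → (1,5), t=2.9329
    cross x-line → (0,5), t=4.0876 (wall)
  → r_5 = 4.0876
beam 6: φ=90°, α=195°
  d=(-0.9659,-0.2588)  start (4,3)  tX=0.5590 tY=2.6273  stride 1/|dx|=1.0353 1/|dy|=3.8637
    cross x-line → (3,3), t=0.5590
    cross x-line → (2,3), t=1.5943
    cross y-line → (2,2), t=2.6273 (wall)
  → r_6 = 2.6273
beam 7: φ=135°, α=240°
  d=(-0.5000,-0.8660)  start (4,3)  tX=1.0800 tY=0.7852  stride 1/|dx|=2.0000 1/|dy|=1.1547
    cross y-line → (4,2), t=0.7852
    cross x-line → (3,2), t=1.0800
    cross y-line → (3,1), t=1.9399
    cross x-line → (2,1), t=3.0800
    cross y-line → (2,0), t=3.0946 (wall)
  → r_7 = 3.0946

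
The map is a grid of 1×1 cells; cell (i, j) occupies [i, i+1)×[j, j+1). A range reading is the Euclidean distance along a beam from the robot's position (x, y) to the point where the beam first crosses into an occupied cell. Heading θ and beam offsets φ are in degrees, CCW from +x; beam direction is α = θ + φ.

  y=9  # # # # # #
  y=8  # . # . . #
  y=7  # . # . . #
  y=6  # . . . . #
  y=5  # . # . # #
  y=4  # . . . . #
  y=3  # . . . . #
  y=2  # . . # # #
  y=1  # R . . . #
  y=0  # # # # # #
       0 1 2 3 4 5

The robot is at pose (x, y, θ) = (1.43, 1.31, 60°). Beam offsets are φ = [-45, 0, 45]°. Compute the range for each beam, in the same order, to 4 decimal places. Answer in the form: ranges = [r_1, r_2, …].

ranges = [2.6660, 5.1400, 1.6614]

beam 1: φ=-45°, α=15°
  direction (0.9659, 0.2588); cell (1,1); t to first gridline: x 0.5901, y 2.6660 (then +1.0353 / +3.8637)
    (2,1) via x @ 0.5901
    (3,1) via x @ 1.6254
    (4,1) via x @ 2.6607
    (4,2) via y @ 2.6660  # hit
  → r_1 = 2.6660
beam 2: φ=0°, α=60°
  direction (0.5000, 0.8660); cell (1,1); t to first gridline: x 1.1400, y 0.7967 (then +2.0000 / +1.1547)
    (1,2) via y @ 0.7967
    (2,2) via x @ 1.1400
    (2,3) via y @ 1.9514
    (2,4) via y @ 3.1061
    (3,4) via x @ 3.1400
    (3,5) via y @ 4.2608
    (4,5) via x @ 5.1400  # hit
  → r_2 = 5.1400
beam 3: φ=45°, α=105°
  direction (-0.2588, 0.9659); cell (1,1); t to first gridline: x 1.6614, y 0.7143 (then +3.8637 / +1.0353)
    (1,2) via y @ 0.7143
    (0,2) via x @ 1.6614  # hit
  → r_3 = 1.6614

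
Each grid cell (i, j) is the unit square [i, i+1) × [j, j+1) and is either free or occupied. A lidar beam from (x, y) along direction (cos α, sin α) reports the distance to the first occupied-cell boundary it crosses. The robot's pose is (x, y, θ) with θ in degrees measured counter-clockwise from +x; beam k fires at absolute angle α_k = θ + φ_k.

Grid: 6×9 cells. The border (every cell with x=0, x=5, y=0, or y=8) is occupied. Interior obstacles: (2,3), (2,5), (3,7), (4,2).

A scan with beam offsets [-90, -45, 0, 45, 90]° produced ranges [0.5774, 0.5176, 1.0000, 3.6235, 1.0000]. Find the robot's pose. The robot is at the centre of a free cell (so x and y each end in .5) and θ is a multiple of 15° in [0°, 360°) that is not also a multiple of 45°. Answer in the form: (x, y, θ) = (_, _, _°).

Candidates: 24 free-cell centres × 16 headings = 384 poses. Raycast each; keep the one whose scan matches to 4 dp.
  (2.5, 1.5, 15°): beam 1 = 0.5176 ≠ 0.5774 ✗
  (1.5, 1.5, 105°): beam 1 = 2.5882 ≠ 0.5774 ✗
  (2.5, 6.5, 195°): beam 1 = 1.5529 ≠ 0.5774 ✗
  (3.5, 6.5, 75°): beam 1 = 1.5529 ≠ 0.5774 ✗
  (2.5, 4.5, 285°): beam 1 = 1.5529 ≠ 0.5774 ✗
  …
  (1.5, 4.5, 240°): r_1=0.5774, r_2=0.5176, r_3=1.0000, r_4=3.6235, r_5=1.0000 — all match ✓
Unique over the lattice → pose = (1.5, 4.5, 240°).

(x, y, θ) = (1.5, 4.5, 240°)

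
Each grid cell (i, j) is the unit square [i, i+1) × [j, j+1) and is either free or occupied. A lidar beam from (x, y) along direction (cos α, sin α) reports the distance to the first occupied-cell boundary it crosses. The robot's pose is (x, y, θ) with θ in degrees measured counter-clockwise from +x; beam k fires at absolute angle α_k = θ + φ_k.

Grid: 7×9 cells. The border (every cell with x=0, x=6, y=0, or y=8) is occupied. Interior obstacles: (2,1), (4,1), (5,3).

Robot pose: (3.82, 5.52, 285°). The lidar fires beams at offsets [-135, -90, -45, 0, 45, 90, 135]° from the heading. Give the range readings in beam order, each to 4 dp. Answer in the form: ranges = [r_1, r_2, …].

beam 1: φ=-135°, α=150°
  d=(-0.8660,0.5000)  start (3,5)  tX=0.9469 tY=0.9600  stride 1/|dx|=1.1547 1/|dy|=2.0000
    cross x-line → (2,5), t=0.9469
    cross y-line → (2,6), t=0.9600
    cross x-line → (1,6), t=2.1016
    cross y-line → (1,7), t=2.9600
    cross x-line → (0,7), t=3.2563 (wall)
  → r_1 = 3.2563
beam 2: φ=-90°, α=195°
  d=(-0.9659,-0.2588)  start (3,5)  tX=0.8489 tY=2.0091  stride 1/|dx|=1.0353 1/|dy|=3.8637
    cross x-line → (2,5), t=0.8489
    cross x-line → (1,5), t=1.8842
    cross y-line → (1,4), t=2.0091
    cross x-line → (0,4), t=2.9195 (wall)
  → r_2 = 2.9195
beam 3: φ=-45°, α=240°
  d=(-0.5000,-0.8660)  start (3,5)  tX=1.6400 tY=0.6004  stride 1/|dx|=2.0000 1/|dy|=1.1547
    cross y-line → (3,4), t=0.6004
    cross x-line → (2,4), t=1.6400
    cross y-line → (2,3), t=1.7551
    cross y-line → (2,2), t=2.9098
    cross x-line → (1,2), t=3.6400
    cross y-line → (1,1), t=4.0645
    cross y-line → (1,0), t=5.2192 (wall)
  → r_3 = 5.2192
beam 4: φ=0°, α=285°
  d=(0.2588,-0.9659)  start (3,5)  tX=0.6955 tY=0.5383  stride 1/|dx|=3.8637 1/|dy|=1.0353
    cross y-line → (3,4), t=0.5383
    cross x-line → (4,4), t=0.6955
    cross y-line → (4,3), t=1.5736
    cross y-line → (4,2), t=2.6089
    cross y-line → (4,1), t=3.6442 (wall)
  → r_4 = 3.6442
beam 5: φ=45°, α=330°
  d=(0.8660,-0.5000)  start (3,5)  tX=0.2078 tY=1.0400  stride 1/|dx|=1.1547 1/|dy|=2.0000
    cross x-line → (4,5), t=0.2078
    cross y-line → (4,4), t=1.0400
    cross x-line → (5,4), t=1.3625
    cross x-line → (6,4), t=2.5172 (wall)
  → r_5 = 2.5172
beam 6: φ=90°, α=15°
  d=(0.9659,0.2588)  start (3,5)  tX=0.1863 tY=1.8546  stride 1/|dx|=1.0353 1/|dy|=3.8637
    cross x-line → (4,5), t=0.1863
    cross x-line → (5,5), t=1.2216
    cross y-line → (5,6), t=1.8546
    cross x-line → (6,6), t=2.2569 (wall)
  → r_6 = 2.2569
beam 7: φ=135°, α=60°
  d=(0.5000,0.8660)  start (3,5)  tX=0.3600 tY=0.5543  stride 1/|dx|=2.0000 1/|dy|=1.1547
    cross x-line → (4,5), t=0.3600
    cross y-line → (4,6), t=0.5543
    cross y-line → (4,7), t=1.7090
    cross x-line → (5,7), t=2.3600
    cross y-line → (5,8), t=2.8637 (wall)
  → r_7 = 2.8637

ranges = [3.2563, 2.9195, 5.2192, 3.6442, 2.5172, 2.2569, 2.8637]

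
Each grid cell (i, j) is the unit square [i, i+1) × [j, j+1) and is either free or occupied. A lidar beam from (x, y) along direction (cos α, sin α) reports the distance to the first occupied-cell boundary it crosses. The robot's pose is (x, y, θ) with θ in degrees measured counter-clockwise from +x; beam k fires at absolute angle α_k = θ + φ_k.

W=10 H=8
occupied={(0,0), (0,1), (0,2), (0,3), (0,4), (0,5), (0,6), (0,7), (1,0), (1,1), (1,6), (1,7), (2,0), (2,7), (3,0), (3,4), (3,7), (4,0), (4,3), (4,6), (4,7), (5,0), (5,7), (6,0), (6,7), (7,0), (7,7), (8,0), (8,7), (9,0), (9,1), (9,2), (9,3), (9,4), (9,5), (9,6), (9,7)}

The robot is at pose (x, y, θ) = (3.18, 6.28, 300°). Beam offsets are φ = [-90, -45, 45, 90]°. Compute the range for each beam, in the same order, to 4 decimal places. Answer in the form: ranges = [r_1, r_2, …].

ranges = [2.5172, 4.5592, 0.8489, 0.9469]

beam 1: φ=-90°, α=210°
  direction (-0.8660, -0.5000); cell (3,6); t to first gridline: x 0.2078, y 0.5600 (then +1.1547 / +2.0000)
    (2,6) via x @ 0.2078
    (2,5) via y @ 0.5600
    (1,5) via x @ 1.3625
    (0,5) via x @ 2.5172  # hit
  → r_1 = 2.5172
beam 2: φ=-45°, α=255°
  direction (-0.2588, -0.9659); cell (3,6); t to first gridline: x 0.6955, y 0.2899 (then +3.8637 / +1.0353)
    (3,5) via y @ 0.2899
    (2,5) via x @ 0.6955
    (2,4) via y @ 1.3252
    (2,3) via y @ 2.3604
    (2,2) via y @ 3.3957
    (2,1) via y @ 4.4310
    (1,1) via x @ 4.5592  # hit
  → r_2 = 4.5592
beam 3: φ=45°, α=345°
  direction (0.9659, -0.2588); cell (3,6); t to first gridline: x 0.8489, y 1.0818 (then +1.0353 / +3.8637)
    (4,6) via x @ 0.8489  # hit
  → r_3 = 0.8489
beam 4: φ=90°, α=30°
  direction (0.8660, 0.5000); cell (3,6); t to first gridline: x 0.9469, y 1.4400 (then +1.1547 / +2.0000)
    (4,6) via x @ 0.9469  # hit
  → r_4 = 0.9469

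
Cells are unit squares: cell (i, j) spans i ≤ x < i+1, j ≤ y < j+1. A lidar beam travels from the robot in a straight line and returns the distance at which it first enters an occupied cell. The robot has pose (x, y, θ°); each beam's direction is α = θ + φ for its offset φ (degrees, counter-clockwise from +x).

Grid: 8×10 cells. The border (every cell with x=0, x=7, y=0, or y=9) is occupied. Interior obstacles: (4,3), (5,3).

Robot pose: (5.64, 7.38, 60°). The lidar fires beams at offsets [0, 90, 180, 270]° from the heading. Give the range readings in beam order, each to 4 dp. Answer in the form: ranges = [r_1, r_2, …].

ranges = [1.8706, 3.2400, 7.3670, 1.5704]

beam 1: φ=0°, α=60°
  d=(0.5000,0.8660)  start (5,7)  tX=0.7200 tY=0.7159  stride 1/|dx|=2.0000 1/|dy|=1.1547
    cross y-line → (5,8), t=0.7159
    cross x-line → (6,8), t=0.7200
    cross y-line → (6,9), t=1.8706 (wall)
  → r_1 = 1.8706
beam 2: φ=90°, α=150°
  d=(-0.8660,0.5000)  start (5,7)  tX=0.7390 tY=1.2400  stride 1/|dx|=1.1547 1/|dy|=2.0000
    cross x-line → (4,7), t=0.7390
    cross y-line → (4,8), t=1.2400
    cross x-line → (3,8), t=1.8937
    cross x-line → (2,8), t=3.0484
    cross y-line → (2,9), t=3.2400 (wall)
  → r_2 = 3.2400
beam 3: φ=180°, α=240°
  d=(-0.5000,-0.8660)  start (5,7)  tX=1.2800 tY=0.4388  stride 1/|dx|=2.0000 1/|dy|=1.1547
    cross y-line → (5,6), t=0.4388
    cross x-line → (4,6), t=1.2800
    cross y-line → (4,5), t=1.5935
    cross y-line → (4,4), t=2.7482
    cross x-line → (3,4), t=3.2800
    cross y-line → (3,3), t=3.9029
    cross y-line → (3,2), t=5.0576
    cross x-line → (2,2), t=5.2800
    cross y-line → (2,1), t=6.2123
    cross x-line → (1,1), t=7.2800
    cross y-line → (1,0), t=7.3670 (wall)
  → r_3 = 7.3670
beam 4: φ=270°, α=330°
  d=(0.8660,-0.5000)  start (5,7)  tX=0.4157 tY=0.7600  stride 1/|dx|=1.1547 1/|dy|=2.0000
    cross x-line → (6,7), t=0.4157
    cross y-line → (6,6), t=0.7600
    cross x-line → (7,6), t=1.5704 (wall)
  → r_4 = 1.5704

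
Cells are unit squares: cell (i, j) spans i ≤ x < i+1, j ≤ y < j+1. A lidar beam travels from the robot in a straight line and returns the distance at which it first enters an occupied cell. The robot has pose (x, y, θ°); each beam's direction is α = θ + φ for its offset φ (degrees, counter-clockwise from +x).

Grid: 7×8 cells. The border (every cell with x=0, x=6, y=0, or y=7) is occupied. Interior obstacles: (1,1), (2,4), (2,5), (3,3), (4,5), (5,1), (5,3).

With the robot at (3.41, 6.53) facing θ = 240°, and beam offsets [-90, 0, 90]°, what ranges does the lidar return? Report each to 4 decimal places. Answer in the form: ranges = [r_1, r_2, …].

ranges = [0.9400, 0.8200, 1.0600]

beam 1: φ=-90°, α=150°
  dir = (cos 150°, sin 150°) = (-0.8660, 0.5000); from cell (3,6)
  next x-line at t=0.4734, next y-line at t=0.9400; Δt_x=1.1547, Δt_y=2.0000
    x: enter (2,6) at t=0.4734
    y: enter (2,7) at t=0.9400 ← occupied
  → r_1 = 0.9400
beam 2: φ=0°, α=240°
  dir = (cos 240°, sin 240°) = (-0.5000, -0.8660); from cell (3,6)
  next x-line at t=0.8200, next y-line at t=0.6120; Δt_x=2.0000, Δt_y=1.1547
    y: enter (3,5) at t=0.6120
    x: enter (2,5) at t=0.8200 ← occupied
  → r_2 = 0.8200
beam 3: φ=90°, α=330°
  dir = (cos 330°, sin 330°) = (0.8660, -0.5000); from cell (3,6)
  next x-line at t=0.6813, next y-line at t=1.0600; Δt_x=1.1547, Δt_y=2.0000
    x: enter (4,6) at t=0.6813
    y: enter (4,5) at t=1.0600 ← occupied
  → r_3 = 1.0600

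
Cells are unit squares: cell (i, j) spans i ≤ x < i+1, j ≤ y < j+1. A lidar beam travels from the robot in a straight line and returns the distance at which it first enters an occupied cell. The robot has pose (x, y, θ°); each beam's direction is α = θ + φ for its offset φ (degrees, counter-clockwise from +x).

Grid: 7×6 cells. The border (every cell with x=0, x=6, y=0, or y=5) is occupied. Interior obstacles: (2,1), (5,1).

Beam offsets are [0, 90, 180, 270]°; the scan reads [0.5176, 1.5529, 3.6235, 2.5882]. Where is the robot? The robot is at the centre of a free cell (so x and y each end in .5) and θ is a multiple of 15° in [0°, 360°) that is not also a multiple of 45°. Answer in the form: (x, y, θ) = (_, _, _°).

Enumerate (i+0.5, j+0.5, θ) over the 18 free cells and 16 admissible headings. For each, cast all 4 beams and compare to the given ranges.
  (1.5, 4.5, 240°): beam 1 = 1.0000 ≠ 0.5176 ✗
  (3.5, 1.5, 105°): beam 1 = 3.6235 ≠ 0.5176 ✗
  (5.5, 3.5, 15°): beam 3 = 4.6587 ≠ 3.6235 ✗
  (4.5, 4.5, 330°): beam 1 = 1.7321 ≠ 0.5176 ✗
  …
  (1.5, 2.5, 165°): r_1=0.5176, r_2=1.5529, r_3=3.6235, r_4=2.5882 — all match ✓
Unique over the lattice → pose = (1.5, 2.5, 165°).

(x, y, θ) = (1.5, 2.5, 165°)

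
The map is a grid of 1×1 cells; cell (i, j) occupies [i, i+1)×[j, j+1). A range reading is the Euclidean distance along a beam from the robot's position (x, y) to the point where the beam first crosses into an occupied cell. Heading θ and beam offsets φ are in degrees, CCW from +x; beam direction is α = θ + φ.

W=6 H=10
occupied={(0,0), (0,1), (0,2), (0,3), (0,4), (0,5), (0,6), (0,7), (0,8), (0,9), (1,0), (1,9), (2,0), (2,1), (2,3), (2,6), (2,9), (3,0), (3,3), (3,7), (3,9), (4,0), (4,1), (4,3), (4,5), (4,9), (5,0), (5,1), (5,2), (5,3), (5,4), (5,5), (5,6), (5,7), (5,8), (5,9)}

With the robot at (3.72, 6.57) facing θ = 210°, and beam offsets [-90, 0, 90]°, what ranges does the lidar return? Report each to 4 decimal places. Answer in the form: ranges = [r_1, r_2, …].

ranges = [0.4965, 0.8314, 0.6582]

beam 1: φ=-90°, α=120°
  d=(-0.5000,0.8660)  start (3,6)  tX=1.4400 tY=0.4965  stride 1/|dx|=2.0000 1/|dy|=1.1547
    cross y-line → (3,7), t=0.4965 (wall)
  → r_1 = 0.4965
beam 2: φ=0°, α=210°
  d=(-0.8660,-0.5000)  start (3,6)  tX=0.8314 tY=1.1400  stride 1/|dx|=1.1547 1/|dy|=2.0000
    cross x-line → (2,6), t=0.8314 (wall)
  → r_2 = 0.8314
beam 3: φ=90°, α=300°
  d=(0.5000,-0.8660)  start (3,6)  tX=0.5600 tY=0.6582  stride 1/|dx|=2.0000 1/|dy|=1.1547
    cross x-line → (4,6), t=0.5600
    cross y-line → (4,5), t=0.6582 (wall)
  → r_3 = 0.6582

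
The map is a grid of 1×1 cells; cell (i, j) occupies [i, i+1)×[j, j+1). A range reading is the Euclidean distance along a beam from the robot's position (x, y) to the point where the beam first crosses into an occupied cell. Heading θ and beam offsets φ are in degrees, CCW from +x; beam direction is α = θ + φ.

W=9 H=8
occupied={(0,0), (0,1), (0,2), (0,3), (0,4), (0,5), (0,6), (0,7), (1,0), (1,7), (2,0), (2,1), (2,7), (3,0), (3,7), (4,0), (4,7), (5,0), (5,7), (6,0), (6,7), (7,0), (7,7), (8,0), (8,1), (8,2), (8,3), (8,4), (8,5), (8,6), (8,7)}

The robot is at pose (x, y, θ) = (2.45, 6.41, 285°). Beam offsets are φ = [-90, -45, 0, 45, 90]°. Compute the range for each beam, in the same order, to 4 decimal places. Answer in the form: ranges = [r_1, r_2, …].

beam 1: φ=-90°, α=195°
  dir = (cos 195°, sin 195°) = (-0.9659, -0.2588); from cell (2,6)
  next x-line at t=0.4659, next y-line at t=1.5841; Δt_x=1.0353, Δt_y=3.8637
    x: enter (1,6) at t=0.4659
    x: enter (0,6) at t=1.5012 ← occupied
  → r_1 = 1.5012
beam 2: φ=-45°, α=240°
  dir = (cos 240°, sin 240°) = (-0.5000, -0.8660); from cell (2,6)
  next x-line at t=0.9000, next y-line at t=0.4734; Δt_x=2.0000, Δt_y=1.1547
    y: enter (2,5) at t=0.4734
    x: enter (1,5) at t=0.9000
    y: enter (1,4) at t=1.6281
    y: enter (1,3) at t=2.7828
    x: enter (0,3) at t=2.9000 ← occupied
  → r_2 = 2.9000
beam 3: φ=0°, α=285°
  dir = (cos 285°, sin 285°) = (0.2588, -0.9659); from cell (2,6)
  next x-line at t=2.1250, next y-line at t=0.4245; Δt_x=3.8637, Δt_y=1.0353
    y: enter (2,5) at t=0.4245
    y: enter (2,4) at t=1.4597
    x: enter (3,4) at t=2.1250
    y: enter (3,3) at t=2.4950
    y: enter (3,2) at t=3.5303
    y: enter (3,1) at t=4.5656
    y: enter (3,0) at t=5.6008 ← occupied
  → r_3 = 5.6008
beam 4: φ=45°, α=330°
  dir = (cos 330°, sin 330°) = (0.8660, -0.5000); from cell (2,6)
  next x-line at t=0.6351, next y-line at t=0.8200; Δt_x=1.1547, Δt_y=2.0000
    x: enter (3,6) at t=0.6351
    y: enter (3,5) at t=0.8200
    x: enter (4,5) at t=1.7898
    y: enter (4,4) at t=2.8200
    x: enter (5,4) at t=2.9445
    x: enter (6,4) at t=4.0992
    y: enter (6,3) at t=4.8200
    x: enter (7,3) at t=5.2539
    x: enter (8,3) at t=6.4086 ← occupied
  → r_4 = 6.4086
beam 5: φ=90°, α=15°
  dir = (cos 15°, sin 15°) = (0.9659, 0.2588); from cell (2,6)
  next x-line at t=0.5694, next y-line at t=2.2796; Δt_x=1.0353, Δt_y=3.8637
    x: enter (3,6) at t=0.5694
    x: enter (4,6) at t=1.6047
    y: enter (4,7) at t=2.2796 ← occupied
  → r_5 = 2.2796

ranges = [1.5012, 2.9000, 5.6008, 6.4086, 2.2796]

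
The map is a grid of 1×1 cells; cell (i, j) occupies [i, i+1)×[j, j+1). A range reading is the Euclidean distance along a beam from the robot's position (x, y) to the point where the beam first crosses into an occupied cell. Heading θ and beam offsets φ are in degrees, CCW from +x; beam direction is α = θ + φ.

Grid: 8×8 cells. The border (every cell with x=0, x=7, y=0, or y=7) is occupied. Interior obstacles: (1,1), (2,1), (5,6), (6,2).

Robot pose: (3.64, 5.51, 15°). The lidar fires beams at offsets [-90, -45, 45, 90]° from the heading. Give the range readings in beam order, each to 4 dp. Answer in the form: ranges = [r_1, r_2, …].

ranges = [4.6691, 3.8798, 1.7205, 1.5426]

beam 1: φ=-90°, α=285°
  direction (0.2588, -0.9659); cell (3,5); t to first gridline: x 1.3909, y 0.5280 (then +3.8637 / +1.0353)
    (3,4) via y @ 0.5280
    (4,4) via x @ 1.3909
    (4,3) via y @ 1.5633
    (4,2) via y @ 2.5985
    (4,1) via y @ 3.6338
    (4,0) via y @ 4.6691  # hit
  → r_1 = 4.6691
beam 2: φ=-45°, α=330°
  direction (0.8660, -0.5000); cell (3,5); t to first gridline: x 0.4157, y 1.0200 (then +1.1547 / +2.0000)
    (4,5) via x @ 0.4157
    (4,4) via y @ 1.0200
    (5,4) via x @ 1.5704
    (6,4) via x @ 2.7251
    (6,3) via y @ 3.0200
    (7,3) via x @ 3.8798  # hit
  → r_2 = 3.8798
beam 3: φ=45°, α=60°
  direction (0.5000, 0.8660); cell (3,5); t to first gridline: x 0.7200, y 0.5658 (then +2.0000 / +1.1547)
    (3,6) via y @ 0.5658
    (4,6) via x @ 0.7200
    (4,7) via y @ 1.7205  # hit
  → r_3 = 1.7205
beam 4: φ=90°, α=105°
  direction (-0.2588, 0.9659); cell (3,5); t to first gridline: x 2.4728, y 0.5073 (then +3.8637 / +1.0353)
    (3,6) via y @ 0.5073
    (3,7) via y @ 1.5426  # hit
  → r_4 = 1.5426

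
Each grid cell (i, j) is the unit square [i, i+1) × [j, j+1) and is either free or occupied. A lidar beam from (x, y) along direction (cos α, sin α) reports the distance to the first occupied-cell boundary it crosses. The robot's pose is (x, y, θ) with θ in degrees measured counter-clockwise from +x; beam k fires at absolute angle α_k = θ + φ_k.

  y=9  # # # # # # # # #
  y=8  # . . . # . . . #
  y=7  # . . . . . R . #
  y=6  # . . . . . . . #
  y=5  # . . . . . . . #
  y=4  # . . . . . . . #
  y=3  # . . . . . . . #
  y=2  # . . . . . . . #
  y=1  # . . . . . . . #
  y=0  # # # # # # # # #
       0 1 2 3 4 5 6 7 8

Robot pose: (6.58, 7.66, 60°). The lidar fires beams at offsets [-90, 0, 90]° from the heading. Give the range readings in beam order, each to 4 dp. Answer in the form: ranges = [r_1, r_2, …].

ranges = [1.6397, 1.5473, 1.8244]

beam 1: φ=-90°, α=330°
  cosα=0.8660 sinα=-0.5000 | (6,7) | tMaxX 0.4850 tMaxY 1.3200 | tΔX 1.1547 tΔY 2.0000
    t=0.4850 [x] (7,7)
    t=1.3200 [y] (7,6)
    t=1.6397 [x] (8,6) — stop
  → r_1 = 1.6397
beam 2: φ=0°, α=60°
  cosα=0.5000 sinα=0.8660 | (6,7) | tMaxX 0.8400 tMaxY 0.3926 | tΔX 2.0000 tΔY 1.1547
    t=0.3926 [y] (6,8)
    t=0.8400 [x] (7,8)
    t=1.5473 [y] (7,9) — stop
  → r_2 = 1.5473
beam 3: φ=90°, α=150°
  cosα=-0.8660 sinα=0.5000 | (6,7) | tMaxX 0.6697 tMaxY 0.6800 | tΔX 1.1547 tΔY 2.0000
    t=0.6697 [x] (5,7)
    t=0.6800 [y] (5,8)
    t=1.8244 [x] (4,8) — stop
  → r_3 = 1.8244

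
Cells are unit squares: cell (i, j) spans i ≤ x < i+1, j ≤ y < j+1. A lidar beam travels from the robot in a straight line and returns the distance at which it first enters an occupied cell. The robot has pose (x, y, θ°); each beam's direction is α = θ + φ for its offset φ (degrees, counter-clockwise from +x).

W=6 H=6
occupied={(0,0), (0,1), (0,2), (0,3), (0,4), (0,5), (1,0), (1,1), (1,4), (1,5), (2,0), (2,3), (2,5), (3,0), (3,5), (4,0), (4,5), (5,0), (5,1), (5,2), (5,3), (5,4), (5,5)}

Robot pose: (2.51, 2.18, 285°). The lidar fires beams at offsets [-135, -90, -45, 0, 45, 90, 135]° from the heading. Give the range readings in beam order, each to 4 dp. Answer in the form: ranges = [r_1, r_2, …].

ranges = [1.7436, 0.6955, 1.0200, 1.2216, 2.3600, 2.5778, 0.9469]

beam 1: φ=-135°, α=150°
  direction (-0.8660, 0.5000); cell (2,2); t to first gridline: x 0.5889, y 1.6400 (then +1.1547 / +2.0000)
    (1,2) via x @ 0.5889
    (1,3) via y @ 1.6400
    (0,3) via x @ 1.7436  # hit
  → r_1 = 1.7436
beam 2: φ=-90°, α=195°
  direction (-0.9659, -0.2588); cell (2,2); t to first gridline: x 0.5280, y 0.6955 (then +1.0353 / +3.8637)
    (1,2) via x @ 0.5280
    (1,1) via y @ 0.6955  # hit
  → r_2 = 0.6955
beam 3: φ=-45°, α=240°
  direction (-0.5000, -0.8660); cell (2,2); t to first gridline: x 1.0200, y 0.2078 (then +2.0000 / +1.1547)
    (2,1) via y @ 0.2078
    (1,1) via x @ 1.0200  # hit
  → r_3 = 1.0200
beam 4: φ=0°, α=285°
  direction (0.2588, -0.9659); cell (2,2); t to first gridline: x 1.8932, y 0.1863 (then +3.8637 / +1.0353)
    (2,1) via y @ 0.1863
    (2,0) via y @ 1.2216  # hit
  → r_4 = 1.2216
beam 5: φ=45°, α=330°
  direction (0.8660, -0.5000); cell (2,2); t to first gridline: x 0.5658, y 0.3600 (then +1.1547 / +2.0000)
    (2,1) via y @ 0.3600
    (3,1) via x @ 0.5658
    (4,1) via x @ 1.7205
    (4,0) via y @ 2.3600  # hit
  → r_5 = 2.3600
beam 6: φ=90°, α=15°
  direction (0.9659, 0.2588); cell (2,2); t to first gridline: x 0.5073, y 3.1682 (then +1.0353 / +3.8637)
    (3,2) via x @ 0.5073
    (4,2) via x @ 1.5426
    (5,2) via x @ 2.5778  # hit
  → r_6 = 2.5778
beam 7: φ=135°, α=60°
  direction (0.5000, 0.8660); cell (2,2); t to first gridline: x 0.9800, y 0.9469 (then +2.0000 / +1.1547)
    (2,3) via y @ 0.9469  # hit
  → r_7 = 0.9469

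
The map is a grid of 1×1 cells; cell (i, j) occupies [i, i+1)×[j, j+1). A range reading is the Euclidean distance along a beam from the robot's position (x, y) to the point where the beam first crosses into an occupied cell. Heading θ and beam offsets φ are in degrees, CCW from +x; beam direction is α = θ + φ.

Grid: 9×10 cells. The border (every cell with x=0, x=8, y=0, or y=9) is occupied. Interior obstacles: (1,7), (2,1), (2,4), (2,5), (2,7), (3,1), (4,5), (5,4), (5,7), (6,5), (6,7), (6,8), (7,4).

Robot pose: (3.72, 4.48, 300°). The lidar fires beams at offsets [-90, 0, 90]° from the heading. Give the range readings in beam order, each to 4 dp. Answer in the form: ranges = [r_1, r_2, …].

ranges = [0.8314, 4.0184, 1.0400]

beam 1: φ=-90°, α=210°
  direction (-0.8660, -0.5000); cell (3,4); t to first gridline: x 0.8314, y 0.9600 (then +1.1547 / +2.0000)
    (2,4) via x @ 0.8314  # hit
  → r_1 = 0.8314
beam 2: φ=0°, α=300°
  direction (0.5000, -0.8660); cell (3,4); t to first gridline: x 0.5600, y 0.5543 (then +2.0000 / +1.1547)
    (3,3) via y @ 0.5543
    (4,3) via x @ 0.5600
    (4,2) via y @ 1.7090
    (5,2) via x @ 2.5600
    (5,1) via y @ 2.8637
    (5,0) via y @ 4.0184  # hit
  → r_2 = 4.0184
beam 3: φ=90°, α=30°
  direction (0.8660, 0.5000); cell (3,4); t to first gridline: x 0.3233, y 1.0400 (then +1.1547 / +2.0000)
    (4,4) via x @ 0.3233
    (4,5) via y @ 1.0400  # hit
  → r_3 = 1.0400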